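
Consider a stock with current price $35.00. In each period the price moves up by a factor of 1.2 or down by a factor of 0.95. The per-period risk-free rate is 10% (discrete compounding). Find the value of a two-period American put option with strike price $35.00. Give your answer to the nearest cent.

$0.64

Risk-neutral probability p = (1 + 0.1 − 0.95)/(1.2 − 0.95) = 0.1500/0.2500 = 0.6000
Terminal stock prices: S_uu = 50.4, S_ud = 39.9, S_dd = 31.59
Terminal payoffs (K − S): max(-15.4, 0) = 0, max(-4.9, 0) = 0, max(3.413, 0) = 3.413
Node u (S = 42): continuation = 1/1.1·[0.6000·0.0000 + 0.4000·0.0000] = 0.0000; exercise value = 0.0000 ≤ continuation, so V_u = 0.0000
Node d (S = 33.25): continuation = 1/1.1·[0.6000·0.0000 + 0.4000·3.4125] = 1.2409; exercise value = 1.7500 > continuation, so V_d = 1.7500 (exercise)
Node 0 (S = 35): continuation = 1/1.1·[0.6000·0.0000 + 0.4000·1.7500] = 0.6364; exercise value = 0.0000 ≤ continuation, so V_0 = 0.6364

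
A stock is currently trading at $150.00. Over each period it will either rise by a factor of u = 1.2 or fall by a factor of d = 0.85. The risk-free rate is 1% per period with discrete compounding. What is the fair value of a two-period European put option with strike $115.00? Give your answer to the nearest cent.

$1.91

Risk-neutral probability p = (1 + 0.01 − 0.85)/(1.2 − 0.85) = 0.1600/0.3500 = 0.4571
Terminal stock prices: S_uu = 216, S_ud = 153, S_dd = 108.4
Terminal payoffs (K − S): max(-101, 0) = 0, max(-38, 0) = 0, max(6.625, 0) = 6.625
Node u (S = 180): V_u = 1/1.01·[0.4571·0.0000 + 0.5429·0.0000] = 0.0000
Node d (S = 127.5): V_d = 1/1.01·[0.4571·0.0000 + 0.5429·6.6250] = 3.5608
Node 0 (S = 150): V_0 = 1/1.01·[0.4571·0.0000 + 0.5429·3.5608] = 1.9139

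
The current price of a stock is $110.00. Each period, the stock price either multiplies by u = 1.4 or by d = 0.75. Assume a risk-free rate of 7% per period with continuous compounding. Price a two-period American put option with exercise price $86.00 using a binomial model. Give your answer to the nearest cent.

Risk-neutral probability p = (e^0.07 − 0.75)/(1.4 − 0.75) = 0.3225/0.6500 = 0.4962
Terminal stock prices: S_uu = 215.6, S_ud = 115.5, S_dd = 61.88
Terminal payoffs (K − S): max(-129.6, 0) = 0, max(-29.5, 0) = 0, max(24.12, 0) = 24.12
Node u (S = 154): continuation = e^(−0.07)·[0.4962·0.0000 + 0.5038·0.0000] = 0.0000; exercise value = 0.0000 ≤ continuation, so V_u = 0.0000
Node d (S = 82.5): continuation = e^(−0.07)·[0.4962·0.0000 + 0.5038·24.1250] = 11.3332; exercise value = 3.5000 ≤ continuation, so V_d = 11.3332
Node 0 (S = 110): continuation = e^(−0.07)·[0.4962·0.0000 + 0.5038·11.3332] = 5.3240; exercise value = 0.0000 ≤ continuation, so V_0 = 5.3240

$5.32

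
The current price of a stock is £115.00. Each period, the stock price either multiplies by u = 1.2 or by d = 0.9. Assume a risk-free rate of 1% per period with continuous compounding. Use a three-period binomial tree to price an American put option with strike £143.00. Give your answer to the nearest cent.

£29.22

Risk-neutral probability p = (e^0.01 − 0.9)/(1.2 − 0.9) = 0.1101/0.3000 = 0.3668
Terminal stock prices: S_uuu = 198.7, S_uud = 149, S_udd = 111.8, S_ddd = 83.84
Terminal payoffs (K − S): max(-55.72, 0) = 0, max(-6.04, 0) = 0, max(31.22, 0) = 31.22, max(59.16, 0) = 59.16
Node uu (S = 165.6): continuation = e^(−0.01)·[0.3668·0.0000 + 0.6332·0.0000] = 0.0000; exercise value = 0.0000 ≤ continuation, so V_uu = 0.0000
Node ud (S = 124.2): continuation = e^(−0.01)·[0.3668·0.0000 + 0.6332·31.2200] = 19.5708; exercise value = 18.8000 ≤ continuation, so V_ud = 19.5708
Node dd (S = 93.15): continuation = e^(−0.01)·[0.3668·31.2200 + 0.6332·59.1650] = 48.4271; exercise value = 49.8500 > continuation, so V_dd = 49.8500 (exercise)
Node u (S = 138): continuation = e^(−0.01)·[0.3668·0.0000 + 0.6332·19.5708] = 12.2682; exercise value = 5.0000 ≤ continuation, so V_u = 12.2682
Node d (S = 103.5): continuation = e^(−0.01)·[0.3668·19.5708 + 0.6332·49.8500] = 38.3571; exercise value = 39.5000 > continuation, so V_d = 39.5000 (exercise)
Node 0 (S = 115): continuation = e^(−0.01)·[0.3668·12.2682 + 0.6332·39.5000] = 29.2168; exercise value = 28.0000 ≤ continuation, so V_0 = 29.2168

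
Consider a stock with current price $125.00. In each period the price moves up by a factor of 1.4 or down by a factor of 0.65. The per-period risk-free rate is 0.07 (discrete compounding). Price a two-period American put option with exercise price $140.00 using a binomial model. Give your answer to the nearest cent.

$29.81

Risk-neutral probability p = (1 + 0.07 − 0.65)/(1.4 − 0.65) = 0.4200/0.7500 = 0.5600
Terminal stock prices: S_uu = 245, S_ud = 113.8, S_dd = 52.81
Terminal payoffs (K − S): max(-105, 0) = 0, max(26.25, 0) = 26.25, max(87.19, 0) = 87.19
Node u (S = 175): continuation = 1/1.07·[0.5600·0.0000 + 0.4400·26.2500] = 10.7944; exercise value = 0.0000 ≤ continuation, so V_u = 10.7944
Node d (S = 81.25): continuation = 1/1.07·[0.5600·26.2500 + 0.4400·87.1875] = 49.5911; exercise value = 58.7500 > continuation, so V_d = 58.7500 (exercise)
Node 0 (S = 125): continuation = 1/1.07·[0.5600·10.7944 + 0.4400·58.7500] = 29.8083; exercise value = 15.0000 ≤ continuation, so V_0 = 29.8083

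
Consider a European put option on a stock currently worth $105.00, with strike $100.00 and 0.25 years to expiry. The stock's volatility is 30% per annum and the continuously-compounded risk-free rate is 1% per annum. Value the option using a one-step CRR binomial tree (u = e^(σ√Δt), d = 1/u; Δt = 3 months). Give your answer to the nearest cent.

$5.08

CRR parameters: u = e^(σ√Δt) = e^(0.3·√0.25) = 1.1618, d = 1/u = 0.8607
Per-period rate: rΔt = 0.01·0.25 = 0.0025, so R = e^0.0025 = 1.0025
Risk-neutral probability p = (e^0.0025 − 0.8607)/(1.1618 − 0.8607) = 0.1418/0.3011 = 0.4709
Terminal stock prices: S_u = 122, S_d = 90.37
Terminal payoffs (K − S): max(-21.99, 0) = 0, max(9.626, 0) = 9.626
Node 0 (S = 105): V_0 = e^(−0.0025)·[0.4709·0.0000 + 0.5291·9.6257] = 5.0804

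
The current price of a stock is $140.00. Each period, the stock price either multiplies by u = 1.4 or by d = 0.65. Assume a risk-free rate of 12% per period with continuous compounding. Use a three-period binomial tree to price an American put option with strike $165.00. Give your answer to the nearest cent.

$30.69

Risk-neutral probability p = (e^0.12 − 0.65)/(1.4 − 0.65) = 0.4775/0.7500 = 0.6367
Terminal stock prices: S_uuu = 384.2, S_uud = 178.4, S_udd = 82.81, S_ddd = 38.45
Terminal payoffs (K − S): max(-219.2, 0) = 0, max(-13.36, 0) = 0, max(82.19, 0) = 82.19, max(126.6, 0) = 126.6
Node uu (S = 274.4): continuation = e^(−0.12)·[0.6367·0.0000 + 0.3633·0.0000] = 0.0000; exercise value = 0.0000 ≤ continuation, so V_uu = 0.0000
Node ud (S = 127.4): continuation = e^(−0.12)·[0.6367·0.0000 + 0.3633·82.1900] = 26.4858; exercise value = 37.6000 > continuation, so V_ud = 37.6000 (exercise)
Node dd (S = 59.15): continuation = e^(−0.12)·[0.6367·82.1900 + 0.3633·126.5525] = 87.1919; exercise value = 105.8500 > continuation, so V_dd = 105.8500 (exercise)
Node u (S = 196): continuation = e^(−0.12)·[0.6367·0.0000 + 0.3633·37.6000] = 12.1167; exercise value = 0.0000 ≤ continuation, so V_u = 12.1167
Node d (S = 91): continuation = e^(−0.12)·[0.6367·37.6000 + 0.3633·105.8500] = 55.3419; exercise value = 74.0000 > continuation, so V_d = 74.0000 (exercise)
Node 0 (S = 140): continuation = e^(−0.12)·[0.6367·12.1167 + 0.3633·74.0000] = 30.6885; exercise value = 25.0000 ≤ continuation, so V_0 = 30.6885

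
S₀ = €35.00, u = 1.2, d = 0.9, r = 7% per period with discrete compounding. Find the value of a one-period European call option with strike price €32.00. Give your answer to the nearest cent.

€5.30

Risk-neutral probability p = (1 + 0.07 − 0.9)/(1.2 − 0.9) = 0.1700/0.3000 = 0.5667
Terminal stock prices: S_u = 42, S_d = 31.5
Terminal payoffs (S − K): max(10, 0) = 10, max(-0.5, 0) = 0
Node 0 (S = 35): V_0 = 1/1.07·[0.5667·10.0000 + 0.4333·0.0000] = 5.2960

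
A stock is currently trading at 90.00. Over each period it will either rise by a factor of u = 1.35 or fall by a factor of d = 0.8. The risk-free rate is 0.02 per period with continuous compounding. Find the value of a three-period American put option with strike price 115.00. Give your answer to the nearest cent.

30.32

Risk-neutral probability p = (e^0.02 − 0.8)/(1.35 − 0.8) = 0.2202/0.5500 = 0.4004
Terminal stock prices: S_uuu = 221.4, S_uud = 131.2, S_udd = 77.76, S_ddd = 46.08
Terminal payoffs (K − S): max(-106.4, 0) = 0, max(-16.22, 0) = 0, max(37.24, 0) = 37.24, max(68.92, 0) = 68.92
Node uu (S = 164): continuation = e^(−0.02)·[0.4004·0.0000 + 0.5996·0.0000] = 0.0000; exercise value = 0.0000 ≤ continuation, so V_uu = 0.0000
Node ud (S = 97.2): continuation = e^(−0.02)·[0.4004·0.0000 + 0.5996·37.2400] = 21.8882; exercise value = 17.8000 ≤ continuation, so V_ud = 21.8882
Node dd (S = 57.6): continuation = e^(−0.02)·[0.4004·37.2400 + 0.5996·68.9200] = 55.1228; exercise value = 57.4000 > continuation, so V_dd = 57.4000 (exercise)
Node u (S = 121.5): continuation = e^(−0.02)·[0.4004·0.0000 + 0.5996·21.8882] = 12.8650; exercise value = 0.0000 ≤ continuation, so V_u = 12.8650
Node d (S = 72): continuation = e^(−0.02)·[0.4004·21.8882 + 0.5996·57.4000] = 42.3272; exercise value = 43.0000 > continuation, so V_d = 43.0000 (exercise)
Node 0 (S = 90): continuation = e^(−0.02)·[0.4004·12.8650 + 0.5996·43.0000] = 30.3224; exercise value = 25.0000 ≤ continuation, so V_0 = 30.3224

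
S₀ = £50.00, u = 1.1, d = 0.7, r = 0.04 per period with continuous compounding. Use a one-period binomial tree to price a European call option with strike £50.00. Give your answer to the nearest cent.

Risk-neutral probability p = (e^0.04 − 0.7)/(1.1 − 0.7) = 0.3408/0.4000 = 0.8520
Terminal stock prices: S_u = 55, S_d = 35
Terminal payoffs (S − K): max(5, 0) = 5, max(-15, 0) = 0
Node 0 (S = 50): V_0 = e^(−0.04)·[0.8520·5.0000 + 0.1480·0.0000] = 4.0931

£4.09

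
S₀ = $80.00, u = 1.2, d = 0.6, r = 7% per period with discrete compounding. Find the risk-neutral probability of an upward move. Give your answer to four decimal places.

p = 0.7833

Risk-neutral probability p = (1 + 0.07 − 0.6)/(1.2 − 0.6) = 0.4700/0.6000 = 0.7833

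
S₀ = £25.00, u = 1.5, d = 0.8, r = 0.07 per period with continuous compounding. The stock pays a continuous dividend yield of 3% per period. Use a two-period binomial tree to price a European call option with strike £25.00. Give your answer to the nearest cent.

£5.18

Per-period risk-free factor R = e^0.07 = 1.0725; dividend-adjusted growth = e^(0.07−0.03) = 1.0408.
Risk-neutral probability p = (1.0408 − 0.8)/(1.5 − 0.8) = 0.2408/0.7000 = 0.3440
Terminal stock prices: S_uu = 56.25, S_ud = 30, S_dd = 16
Terminal payoffs (S − K): max(31.25, 0) = 31.25, max(5, 0) = 5, max(-9, 0) = 0
Node u (S = 37.5): V_u = e^(−0.07)·[0.3440·31.2500 + 0.6560·5.0000] = 13.0819
Node d (S = 20): V_d = e^(−0.07)·[0.3440·5.0000 + 0.6560·0.0000] = 1.6038
Node 0 (S = 25): V_0 = e^(−0.07)·[0.3440·13.0819 + 0.6560·1.6038] = 5.1770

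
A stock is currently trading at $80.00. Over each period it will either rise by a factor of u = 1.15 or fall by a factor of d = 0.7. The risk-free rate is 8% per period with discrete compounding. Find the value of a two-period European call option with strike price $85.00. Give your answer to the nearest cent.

$12.72

Risk-neutral probability p = (1 + 0.08 − 0.7)/(1.15 − 0.7) = 0.3800/0.4500 = 0.8444
Terminal stock prices: S_uu = 105.8, S_ud = 64.4, S_dd = 39.2
Terminal payoffs (S − K): max(20.8, 0) = 20.8, max(-20.6, 0) = 0, max(-45.8, 0) = 0
Node u (S = 92): V_u = 1/1.08·[0.8444·20.8000 + 0.1556·0.0000] = 16.2634
Node d (S = 56): V_d = 1/1.08·[0.8444·0.0000 + 0.1556·0.0000] = 0.0000
Node 0 (S = 80): V_0 = 1/1.08·[0.8444·16.2634 + 0.1556·0.0000] = 12.7162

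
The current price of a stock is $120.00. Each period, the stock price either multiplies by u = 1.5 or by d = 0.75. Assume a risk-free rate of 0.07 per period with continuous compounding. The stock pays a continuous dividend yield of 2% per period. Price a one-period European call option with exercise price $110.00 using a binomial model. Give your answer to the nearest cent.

Per-period risk-free factor R = e^0.07 = 1.0725; dividend-adjusted growth = e^(0.07−0.02) = 1.0513.
Risk-neutral probability p = (1.0513 − 0.75)/(1.5 − 0.75) = 0.3013/0.7500 = 0.4017
Terminal stock prices: S_u = 180, S_d = 90
Terminal payoffs (S − K): max(70, 0) = 70, max(-20, 0) = 0
Node 0 (S = 120): V_0 = e^(−0.07)·[0.4017·70.0000 + 0.5983·0.0000] = 26.2176

$26.22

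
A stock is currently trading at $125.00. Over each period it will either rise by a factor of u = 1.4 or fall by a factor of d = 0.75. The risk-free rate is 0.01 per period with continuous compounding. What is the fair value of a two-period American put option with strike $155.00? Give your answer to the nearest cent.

Risk-neutral probability p = (e^0.01 − 0.75)/(1.4 − 0.75) = 0.2601/0.6500 = 0.4001
Terminal stock prices: S_uu = 245, S_ud = 131.2, S_dd = 70.31
Terminal payoffs (K − S): max(-90, 0) = 0, max(23.75, 0) = 23.75, max(84.69, 0) = 84.69
Node u (S = 175): continuation = e^(−0.01)·[0.4001·0.0000 + 0.5999·23.7500] = 14.1064; exercise value = 0.0000 ≤ continuation, so V_u = 14.1064
Node d (S = 93.75): continuation = e^(−0.01)·[0.4001·23.7500 + 0.5999·84.6875] = 59.7077; exercise value = 61.2500 > continuation, so V_d = 61.2500 (exercise)
Node 0 (S = 125): continuation = e^(−0.01)·[0.4001·14.1064 + 0.5999·61.2500] = 41.9671; exercise value = 30.0000 ≤ continuation, so V_0 = 41.9671

$41.97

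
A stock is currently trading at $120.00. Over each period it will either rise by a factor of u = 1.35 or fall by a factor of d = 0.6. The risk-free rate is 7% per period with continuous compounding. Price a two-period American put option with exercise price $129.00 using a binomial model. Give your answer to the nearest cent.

$26.11

Risk-neutral probability p = (e^0.07 − 0.6)/(1.35 − 0.6) = 0.4725/0.7500 = 0.6300
Terminal stock prices: S_uu = 218.7, S_ud = 97.2, S_dd = 43.2
Terminal payoffs (K − S): max(-89.7, 0) = 0, max(31.8, 0) = 31.8, max(85.8, 0) = 85.8
Node u (S = 162): continuation = e^(−0.07)·[0.6300·0.0000 + 0.3700·31.8000] = 10.9702; exercise value = 0.0000 ≤ continuation, so V_u = 10.9702
Node d (S = 72): continuation = e^(−0.07)·[0.6300·31.8000 + 0.3700·85.8000] = 48.2788; exercise value = 57.0000 > continuation, so V_d = 57.0000 (exercise)
Node 0 (S = 120): continuation = e^(−0.07)·[0.6300·10.9702 + 0.3700·57.0000] = 26.1077; exercise value = 9.0000 ≤ continuation, so V_0 = 26.1077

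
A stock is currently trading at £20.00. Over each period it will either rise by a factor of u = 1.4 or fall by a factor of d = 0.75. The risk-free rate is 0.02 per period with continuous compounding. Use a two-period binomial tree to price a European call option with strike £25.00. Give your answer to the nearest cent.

Risk-neutral probability p = (e^0.02 − 0.75)/(1.4 − 0.75) = 0.2702/0.6500 = 0.4157
Terminal stock prices: S_uu = 39.2, S_ud = 21, S_dd = 11.25
Terminal payoffs (S − K): max(14.2, 0) = 14.2, max(-4, 0) = 0, max(-13.75, 0) = 0
Node u (S = 28): V_u = e^(−0.02)·[0.4157·14.2000 + 0.5843·0.0000] = 5.7860
Node d (S = 15): V_d = e^(−0.02)·[0.4157·0.0000 + 0.5843·0.0000] = 0.0000
Node 0 (S = 20): V_0 = e^(−0.02)·[0.4157·5.7860 + 0.5843·0.0000] = 2.3576

£2.36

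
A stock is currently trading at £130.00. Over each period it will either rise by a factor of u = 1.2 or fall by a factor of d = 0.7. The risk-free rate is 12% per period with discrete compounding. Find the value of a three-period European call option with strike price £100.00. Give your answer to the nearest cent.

£60.07

Risk-neutral probability p = (1 + 0.12 − 0.7)/(1.2 − 0.7) = 0.4200/0.5000 = 0.8400
Terminal stock prices: S_uuu = 224.6, S_uud = 131, S_udd = 76.44, S_ddd = 44.59
Terminal payoffs (S − K): max(124.6, 0) = 124.6, max(31.04, 0) = 31.04, max(-23.56, 0) = 0, max(-55.41, 0) = 0
Node uu (S = 187.2): V_uu = 1/1.12·[0.8400·124.6400 + 0.1600·31.0400] = 97.9143
Node ud (S = 109.2): V_ud = 1/1.12·[0.8400·31.0400 + 0.1600·0.0000] = 23.2800
Node dd (S = 63.7): V_dd = 1/1.12·[0.8400·0.0000 + 0.1600·0.0000] = 0.0000
Node u (S = 156): V_u = 1/1.12·[0.8400·97.9143 + 0.1600·23.2800] = 76.7614
Node d (S = 91): V_d = 1/1.12·[0.8400·23.2800 + 0.1600·0.0000] = 17.4600
Node 0 (S = 130): V_0 = 1/1.12·[0.8400·76.7614 + 0.1600·17.4600] = 60.0654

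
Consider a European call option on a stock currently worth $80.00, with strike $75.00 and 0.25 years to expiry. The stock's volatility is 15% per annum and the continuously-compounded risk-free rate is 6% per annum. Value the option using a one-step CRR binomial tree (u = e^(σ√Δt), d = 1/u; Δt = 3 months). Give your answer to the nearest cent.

$6.44

CRR parameters: u = e^(σ√Δt) = e^(0.15·√0.25) = 1.0779, d = 1/u = 0.9277
Per-period rate: rΔt = 0.06·0.25 = 0.015, so R = e^0.015 = 1.0151
Risk-neutral probability p = (e^0.015 − 0.9277)/(1.0779 − 0.9277) = 0.0874/0.1501 = 0.5819
Terminal stock prices: S_u = 86.23, S_d = 74.22
Terminal payoffs (S − K): max(11.23, 0) = 11.23, max(-0.7805, 0) = 0
Node 0 (S = 80): V_0 = e^(−0.015)·[0.5819·11.2307 + 0.4181·0.0000] = 6.4381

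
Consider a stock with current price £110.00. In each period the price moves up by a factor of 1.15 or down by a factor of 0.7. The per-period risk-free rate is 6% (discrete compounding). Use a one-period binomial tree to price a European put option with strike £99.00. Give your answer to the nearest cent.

£4.15

Risk-neutral probability p = (1 + 0.06 − 0.7)/(1.15 − 0.7) = 0.3600/0.4500 = 0.8000
Terminal stock prices: S_u = 126.5, S_d = 77
Terminal payoffs (K − S): max(-27.5, 0) = 0, max(22, 0) = 22
Node 0 (S = 110): V_0 = 1/1.06·[0.8000·0.0000 + 0.2000·22.0000] = 4.1509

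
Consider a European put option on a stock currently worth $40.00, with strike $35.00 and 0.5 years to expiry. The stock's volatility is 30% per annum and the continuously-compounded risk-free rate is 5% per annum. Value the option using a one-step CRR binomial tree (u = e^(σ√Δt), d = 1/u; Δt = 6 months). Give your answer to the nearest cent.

CRR parameters: u = e^(σ√Δt) = e^(0.3·√0.5) = 1.2363, d = 1/u = 0.8089
Per-period rate: rΔt = 0.05·0.5 = 0.025, so R = e^0.025 = 1.0253
Risk-neutral probability p = (e^0.025 − 0.8089)/(1.2363 − 0.8089) = 0.2165/0.4275 = 0.5064
Terminal stock prices: S_u = 49.45, S_d = 32.35
Terminal payoffs (K − S): max(-14.45, 0) = 0, max(2.646, 0) = 2.646
Node 0 (S = 40): V_0 = e^(−0.025)·[0.5064·0.0000 + 0.4936·2.6457] = 1.2737

$1.27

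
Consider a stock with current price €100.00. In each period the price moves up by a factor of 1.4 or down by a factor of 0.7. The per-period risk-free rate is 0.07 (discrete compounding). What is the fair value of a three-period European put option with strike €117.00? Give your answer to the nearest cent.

Risk-neutral probability p = (1 + 0.07 − 0.7)/(1.4 − 0.7) = 0.3700/0.7000 = 0.5286
Terminal stock prices: S_uuu = 274.4, S_uud = 137.2, S_udd = 68.6, S_ddd = 34.3
Terminal payoffs (K − S): max(-157.4, 0) = 0, max(-20.2, 0) = 0, max(48.4, 0) = 48.4, max(82.7, 0) = 82.7
Node uu (S = 196): V_uu = 1/1.07·[0.5286·0.0000 + 0.4714·0.0000] = 0.0000
Node ud (S = 98): V_ud = 1/1.07·[0.5286·0.0000 + 0.4714·48.4000] = 21.3244
Node dd (S = 49): V_dd = 1/1.07·[0.5286·48.4000 + 0.4714·82.7000] = 60.3458
Node u (S = 140): V_u = 1/1.07·[0.5286·0.0000 + 0.4714·21.3244] = 9.3953
Node d (S = 70): V_d = 1/1.07·[0.5286·21.3244 + 0.4714·60.3458] = 37.1217
Node 0 (S = 100): V_0 = 1/1.07·[0.5286·9.3953 + 0.4714·37.1217] = 20.9965

€21.00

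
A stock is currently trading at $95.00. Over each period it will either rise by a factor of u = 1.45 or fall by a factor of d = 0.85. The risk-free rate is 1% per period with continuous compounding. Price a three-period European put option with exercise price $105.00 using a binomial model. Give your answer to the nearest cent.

$20.14

Risk-neutral probability p = (e^0.01 − 0.85)/(1.45 − 0.85) = 0.1601/0.6000 = 0.2668
Terminal stock prices: S_uuu = 289.6, S_uud = 169.8, S_udd = 99.52, S_ddd = 58.34
Terminal payoffs (K − S): max(-184.6, 0) = 0, max(-64.78, 0) = 0, max(5.476, 0) = 5.476, max(46.66, 0) = 46.66
Node uu (S = 199.7): V_uu = e^(−0.01)·[0.2668·0.0000 + 0.7332·0.0000] = 0.0000
Node ud (S = 117.1): V_ud = e^(−0.01)·[0.2668·0.0000 + 0.7332·5.4756] = 3.9751
Node dd (S = 68.64): V_dd = e^(−0.01)·[0.2668·5.4756 + 0.7332·46.6581] = 35.3177
Node u (S = 137.8): V_u = e^(−0.01)·[0.2668·0.0000 + 0.7332·3.9751] = 2.8857
Node d (S = 80.75): V_d = e^(−0.01)·[0.2668·3.9751 + 0.7332·35.3177] = 26.6888
Node 0 (S = 95): V_0 = e^(−0.01)·[0.2668·2.8857 + 0.7332·26.6888] = 20.1370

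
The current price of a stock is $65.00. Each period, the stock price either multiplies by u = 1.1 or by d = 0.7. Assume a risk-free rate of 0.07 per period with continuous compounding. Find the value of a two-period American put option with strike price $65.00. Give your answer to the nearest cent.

$2.08

Risk-neutral probability p = (e^0.07 − 0.7)/(1.1 − 0.7) = 0.3725/0.4000 = 0.9313
Terminal stock prices: S_uu = 78.65, S_ud = 50.05, S_dd = 31.85
Terminal payoffs (K − S): max(-13.65, 0) = 0, max(14.95, 0) = 14.95, max(33.15, 0) = 33.15
Node u (S = 71.5): continuation = e^(−0.07)·[0.9313·0.0000 + 0.0687·14.9500] = 0.9580; exercise value = 0.0000 ≤ continuation, so V_u = 0.9580
Node d (S = 45.5): continuation = e^(−0.07)·[0.9313·14.9500 + 0.0687·33.1500] = 15.1056; exercise value = 19.5000 > continuation, so V_d = 19.5000 (exercise)
Node 0 (S = 65): continuation = e^(−0.07)·[0.9313·0.9580 + 0.0687·19.5000] = 2.0815; exercise value = 0.0000 ≤ continuation, so V_0 = 2.0815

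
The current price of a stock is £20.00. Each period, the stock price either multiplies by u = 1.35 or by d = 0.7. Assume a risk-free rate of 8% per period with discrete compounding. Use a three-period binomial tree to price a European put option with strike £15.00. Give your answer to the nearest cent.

Risk-neutral probability p = (1 + 0.08 − 0.7)/(1.35 − 0.7) = 0.3800/0.6500 = 0.5846
Terminal stock prices: S_uuu = 49.21, S_uud = 25.52, S_udd = 13.23, S_ddd = 6.86
Terminal payoffs (K − S): max(-34.21, 0) = 0, max(-10.52, 0) = 0, max(1.77, 0) = 1.77, max(8.14, 0) = 8.14
Node uu (S = 36.45): V_uu = 1/1.08·[0.5846·0.0000 + 0.4154·0.0000] = 0.0000
Node ud (S = 18.9): V_ud = 1/1.08·[0.5846·0.0000 + 0.4154·1.7700] = 0.6808
Node dd (S = 9.8): V_dd = 1/1.08·[0.5846·1.7700 + 0.4154·8.1400] = 4.0889
Node u (S = 27): V_u = 1/1.08·[0.5846·0.0000 + 0.4154·0.6808] = 0.2618
Node d (S = 14): V_d = 1/1.08·[0.5846·0.6808 + 0.4154·4.0889] = 1.9412
Node 0 (S = 20): V_0 = 1/1.08·[0.5846·0.2618 + 0.4154·1.9412] = 0.8883

£0.89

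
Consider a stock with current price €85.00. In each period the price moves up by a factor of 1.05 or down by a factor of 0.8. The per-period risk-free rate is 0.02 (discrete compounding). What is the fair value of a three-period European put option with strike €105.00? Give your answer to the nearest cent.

Risk-neutral probability p = (1 + 0.02 − 0.8)/(1.05 − 0.8) = 0.2200/0.2500 = 0.8800
Terminal stock prices: S_uuu = 98.4, S_uud = 74.97, S_udd = 57.12, S_ddd = 43.52
Terminal payoffs (K − S): max(6.602, 0) = 6.602, max(30.03, 0) = 30.03, max(47.88, 0) = 47.88, max(61.48, 0) = 61.48
Node uu (S = 93.71): V_uu = 1/1.02·[0.8800·6.6019 + 0.1200·30.0300] = 9.2287
Node ud (S = 71.4): V_ud = 1/1.02·[0.8800·30.0300 + 0.1200·47.8800] = 31.5412
Node dd (S = 54.4): V_dd = 1/1.02·[0.8800·47.8800 + 0.1200·61.4800] = 48.5412
Node u (S = 89.25): V_u = 1/1.02·[0.8800·9.2287 + 0.1200·31.5412] = 11.6727
Node d (S = 68): V_d = 1/1.02·[0.8800·31.5412 + 0.1200·48.5412] = 32.9227
Node 0 (S = 85): V_0 = 1/1.02·[0.8800·11.6727 + 0.1200·32.9227] = 13.9438

€13.94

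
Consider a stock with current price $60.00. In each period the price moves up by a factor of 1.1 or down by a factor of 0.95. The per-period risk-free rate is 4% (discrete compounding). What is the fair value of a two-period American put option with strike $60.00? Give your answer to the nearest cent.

$1.15

Risk-neutral probability p = (1 + 0.04 − 0.95)/(1.1 − 0.95) = 0.0900/0.1500 = 0.6000
Terminal stock prices: S_uu = 72.6, S_ud = 62.7, S_dd = 54.15
Terminal payoffs (K − S): max(-12.6, 0) = 0, max(-2.7, 0) = 0, max(5.85, 0) = 5.85
Node u (S = 66): continuation = 1/1.04·[0.6000·0.0000 + 0.4000·0.0000] = 0.0000; exercise value = 0.0000 ≤ continuation, so V_u = 0.0000
Node d (S = 57): continuation = 1/1.04·[0.6000·0.0000 + 0.4000·5.8500] = 2.2500; exercise value = 3.0000 > continuation, so V_d = 3.0000 (exercise)
Node 0 (S = 60): continuation = 1/1.04·[0.6000·0.0000 + 0.4000·3.0000] = 1.1538; exercise value = 0.0000 ≤ continuation, so V_0 = 1.1538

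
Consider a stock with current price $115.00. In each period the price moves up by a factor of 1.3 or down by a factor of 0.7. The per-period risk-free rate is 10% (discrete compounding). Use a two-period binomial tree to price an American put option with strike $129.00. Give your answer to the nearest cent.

$19.17

Risk-neutral probability p = (1 + 0.1 − 0.7)/(1.3 − 0.7) = 0.4000/0.6000 = 0.6667
Terminal stock prices: S_uu = 194.4, S_ud = 104.6, S_dd = 56.35
Terminal payoffs (K − S): max(-65.35, 0) = 0, max(24.35, 0) = 24.35, max(72.65, 0) = 72.65
Node u (S = 149.5): continuation = 1/1.1·[0.6667·0.0000 + 0.3333·24.3500] = 7.3788; exercise value = 0.0000 ≤ continuation, so V_u = 7.3788
Node d (S = 80.5): continuation = 1/1.1·[0.6667·24.3500 + 0.3333·72.6500] = 36.7727; exercise value = 48.5000 > continuation, so V_d = 48.5000 (exercise)
Node 0 (S = 115): continuation = 1/1.1·[0.6667·7.3788 + 0.3333·48.5000] = 19.1690; exercise value = 14.0000 ≤ continuation, so V_0 = 19.1690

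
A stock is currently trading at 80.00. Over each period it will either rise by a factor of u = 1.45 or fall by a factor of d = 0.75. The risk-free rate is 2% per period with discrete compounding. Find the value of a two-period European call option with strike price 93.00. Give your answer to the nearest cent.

Risk-neutral probability p = (1 + 0.02 − 0.75)/(1.45 − 0.75) = 0.2700/0.7000 = 0.3857
Terminal stock prices: S_uu = 168.2, S_ud = 87, S_dd = 45
Terminal payoffs (S − K): max(75.2, 0) = 75.2, max(-6, 0) = 0, max(-48, 0) = 0
Node u (S = 116): V_u = 1/1.02·[0.3857·75.2000 + 0.6143·0.0000] = 28.4370
Node d (S = 60): V_d = 1/1.02·[0.3857·0.0000 + 0.6143·0.0000] = 0.0000
Node 0 (S = 80): V_0 = 1/1.02·[0.3857·28.4370 + 0.6143·0.0000] = 10.7535

10.75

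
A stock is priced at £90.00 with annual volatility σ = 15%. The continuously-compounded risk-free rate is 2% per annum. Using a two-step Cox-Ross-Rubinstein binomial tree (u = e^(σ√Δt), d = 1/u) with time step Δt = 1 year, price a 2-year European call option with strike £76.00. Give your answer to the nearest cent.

CRR parameters: u = e^(σ√Δt) = e^(0.15·√1) = 1.1618, d = 1/u = 0.8607
Per-period rate: rΔt = 0.02·1 = 0.02, so R = e^0.02 = 1.0202
Risk-neutral probability p = (e^0.02 − 0.8607)/(1.1618 − 0.8607) = 0.1595/0.3011 = 0.5297
Terminal stock prices: S_uu = 121.5, S_ud = 90, S_dd = 66.67
Terminal payoffs (S − K): max(45.49, 0) = 45.49, max(14, 0) = 14, max(-9.326, 0) = 0
Node u (S = 104.6): V_u = e^(−0.02)·[0.5297·45.4873 + 0.4703·14.0000] = 30.0700
Node d (S = 77.46): V_d = e^(−0.02)·[0.5297·14.0000 + 0.4703·0.0000] = 7.2684
Node 0 (S = 90): V_0 = e^(−0.02)·[0.5297·30.0700 + 0.4703·7.2684] = 18.9623

£18.96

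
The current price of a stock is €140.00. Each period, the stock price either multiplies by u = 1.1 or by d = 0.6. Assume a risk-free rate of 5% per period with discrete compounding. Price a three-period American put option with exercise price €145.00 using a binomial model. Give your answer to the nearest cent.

Risk-neutral probability p = (1 + 0.05 − 0.6)/(1.1 − 0.6) = 0.4500/0.5000 = 0.9000
Terminal stock prices: S_uuu = 186.3, S_uud = 101.6, S_udd = 55.44, S_ddd = 30.24
Terminal payoffs (K − S): max(-41.34, 0) = 0, max(43.36, 0) = 43.36, max(89.56, 0) = 89.56, max(114.8, 0) = 114.8
Node uu (S = 169.4): continuation = 1/1.05·[0.9000·0.0000 + 0.1000·43.3600] = 4.1295; exercise value = 0.0000 ≤ continuation, so V_uu = 4.1295
Node ud (S = 92.4): continuation = 1/1.05·[0.9000·43.3600 + 0.1000·89.5600] = 45.6952; exercise value = 52.6000 > continuation, so V_ud = 52.6000 (exercise)
Node dd (S = 50.4): continuation = 1/1.05·[0.9000·89.5600 + 0.1000·114.7600] = 87.6952; exercise value = 94.6000 > continuation, so V_dd = 94.6000 (exercise)
Node u (S = 154): continuation = 1/1.05·[0.9000·4.1295 + 0.1000·52.6000] = 8.5491; exercise value = 0.0000 ≤ continuation, so V_u = 8.5491
Node d (S = 84): continuation = 1/1.05·[0.9000·52.6000 + 0.1000·94.6000] = 54.0952; exercise value = 61.0000 > continuation, so V_d = 61.0000 (exercise)
Node 0 (S = 140): continuation = 1/1.05·[0.9000·8.5491 + 0.1000·61.0000] = 13.1373; exercise value = 5.0000 ≤ continuation, so V_0 = 13.1373

€13.14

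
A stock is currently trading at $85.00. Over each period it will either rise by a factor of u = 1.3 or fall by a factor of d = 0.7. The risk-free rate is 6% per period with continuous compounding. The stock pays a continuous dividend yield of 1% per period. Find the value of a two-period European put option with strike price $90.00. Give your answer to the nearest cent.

$12.82

Per-period risk-free factor R = e^0.06 = 1.0618; dividend-adjusted growth = e^(0.06−0.01) = 1.0513.
Risk-neutral probability p = (1.0513 − 0.7)/(1.3 − 0.7) = 0.3513/0.6000 = 0.5855
Terminal stock prices: S_uu = 143.7, S_ud = 77.35, S_dd = 41.65
Terminal payoffs (K − S): max(-53.65, 0) = 0, max(12.65, 0) = 12.65, max(48.35, 0) = 48.35
Node u (S = 110.5): V_u = e^(−0.06)·[0.5855·0.0000 + 0.4145·12.6500] = 4.9386
Node d (S = 59.5): V_d = e^(−0.06)·[0.5855·12.6500 + 0.4145·48.3500] = 25.8508
Node 0 (S = 85): V_0 = e^(−0.06)·[0.5855·4.9386 + 0.4145·25.8508] = 12.8153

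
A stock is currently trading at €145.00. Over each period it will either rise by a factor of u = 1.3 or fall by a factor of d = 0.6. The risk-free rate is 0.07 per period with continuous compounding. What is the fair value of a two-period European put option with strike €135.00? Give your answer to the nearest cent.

€15.96

Risk-neutral probability p = (e^0.07 − 0.6)/(1.3 − 0.6) = 0.4725/0.7000 = 0.6750
Terminal stock prices: S_uu = 245.1, S_ud = 113.1, S_dd = 52.2
Terminal payoffs (K − S): max(-110.1, 0) = 0, max(21.9, 0) = 21.9, max(82.8, 0) = 82.8
Node u (S = 188.5): V_u = e^(−0.07)·[0.6750·0.0000 + 0.3250·21.9000] = 6.6361
Node d (S = 87): V_d = e^(−0.07)·[0.6750·21.9000 + 0.3250·82.8000] = 38.8732
Node 0 (S = 145): V_0 = e^(−0.07)·[0.6750·6.6361 + 0.3250·38.8732] = 15.9558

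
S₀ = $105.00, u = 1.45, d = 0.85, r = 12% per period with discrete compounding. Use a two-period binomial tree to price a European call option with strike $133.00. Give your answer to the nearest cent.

$14.17

Risk-neutral probability p = (1 + 0.12 − 0.85)/(1.45 − 0.85) = 0.2700/0.6000 = 0.4500
Terminal stock prices: S_uu = 220.8, S_ud = 129.4, S_dd = 75.86
Terminal payoffs (S − K): max(87.76, 0) = 87.76, max(-3.588, 0) = 0, max(-57.14, 0) = 0
Node u (S = 152.2): V_u = 1/1.12·[0.4500·87.7625 + 0.5500·0.0000] = 35.2617
Node d (S = 89.25): V_d = 1/1.12·[0.4500·0.0000 + 0.5500·0.0000] = 0.0000
Node 0 (S = 105): V_0 = 1/1.12·[0.4500·35.2617 + 0.5500·0.0000] = 14.1677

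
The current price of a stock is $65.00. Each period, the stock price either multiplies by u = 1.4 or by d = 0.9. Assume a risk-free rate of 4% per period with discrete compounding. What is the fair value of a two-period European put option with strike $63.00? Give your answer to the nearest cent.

Risk-neutral probability p = (1 + 0.04 − 0.9)/(1.4 − 0.9) = 0.1400/0.5000 = 0.2800
Terminal stock prices: S_uu = 127.4, S_ud = 81.9, S_dd = 52.65
Terminal payoffs (K − S): max(-64.4, 0) = 0, max(-18.9, 0) = 0, max(10.35, 0) = 10.35
Node u (S = 91): V_u = 1/1.04·[0.2800·0.0000 + 0.7200·0.0000] = 0.0000
Node d (S = 58.5): V_d = 1/1.04·[0.2800·0.0000 + 0.7200·10.3500] = 7.1654
Node 0 (S = 65): V_0 = 1/1.04·[0.2800·0.0000 + 0.7200·7.1654] = 4.9607

$4.96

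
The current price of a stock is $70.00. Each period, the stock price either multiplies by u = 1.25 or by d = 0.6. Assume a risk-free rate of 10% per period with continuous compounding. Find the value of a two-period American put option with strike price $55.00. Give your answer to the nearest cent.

$2.98

Risk-neutral probability p = (e^0.1 − 0.6)/(1.25 − 0.6) = 0.5052/0.6500 = 0.7772
Terminal stock prices: S_uu = 109.4, S_ud = 52.5, S_dd = 25.2
Terminal payoffs (K − S): max(-54.38, 0) = 0, max(2.5, 0) = 2.5, max(29.8, 0) = 29.8
Node u (S = 87.5): continuation = e^(−0.1)·[0.7772·0.0000 + 0.2228·2.5000] = 0.5040; exercise value = 0.0000 ≤ continuation, so V_u = 0.5040
Node d (S = 42): continuation = e^(−0.1)·[0.7772·2.5000 + 0.2228·29.8000] = 7.7661; exercise value = 13.0000 > continuation, so V_d = 13.0000 (exercise)
Node 0 (S = 70): continuation = e^(−0.1)·[0.7772·0.5040 + 0.2228·13.0000] = 2.9754; exercise value = 0.0000 ≤ continuation, so V_0 = 2.9754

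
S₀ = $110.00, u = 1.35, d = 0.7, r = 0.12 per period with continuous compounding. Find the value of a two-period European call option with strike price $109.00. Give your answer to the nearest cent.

Risk-neutral probability p = (e^0.12 − 0.7)/(1.35 − 0.7) = 0.4275/0.6500 = 0.6577
Terminal stock prices: S_uu = 200.5, S_ud = 103.9, S_dd = 53.9
Terminal payoffs (S − K): max(91.48, 0) = 91.48, max(-5.05, 0) = 0, max(-55.1, 0) = 0
Node u (S = 148.5): V_u = e^(−0.12)·[0.6577·91.4750 + 0.3423·0.0000] = 53.3589
Node d (S = 77): V_d = e^(−0.12)·[0.6577·0.0000 + 0.3423·0.0000] = 0.0000
Node 0 (S = 110): V_0 = e^(−0.12)·[0.6577·53.3589 + 0.3423·0.0000] = 31.1251

$31.13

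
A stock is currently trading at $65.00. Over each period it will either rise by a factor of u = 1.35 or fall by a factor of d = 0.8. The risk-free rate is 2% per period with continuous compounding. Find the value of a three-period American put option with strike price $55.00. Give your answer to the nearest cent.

$4.63

Risk-neutral probability p = (e^0.02 − 0.8)/(1.35 − 0.8) = 0.2202/0.5500 = 0.4004
Terminal stock prices: S_uuu = 159.9, S_uud = 94.77, S_udd = 56.16, S_ddd = 33.28
Terminal payoffs (K − S): max(-104.9, 0) = 0, max(-39.77, 0) = 0, max(-1.16, 0) = 0, max(21.72, 0) = 21.72
Node uu (S = 118.5): continuation = e^(−0.02)·[0.4004·0.0000 + 0.5996·0.0000] = 0.0000; exercise value = 0.0000 ≤ continuation, so V_uu = 0.0000
Node ud (S = 70.2): continuation = e^(−0.02)·[0.4004·0.0000 + 0.5996·0.0000] = 0.0000; exercise value = 0.0000 ≤ continuation, so V_ud = 0.0000
Node dd (S = 41.6): continuation = e^(−0.02)·[0.4004·0.0000 + 0.5996·21.7200] = 12.7662; exercise value = 13.4000 > continuation, so V_dd = 13.4000 (exercise)
Node u (S = 87.75): continuation = e^(−0.02)·[0.4004·0.0000 + 0.5996·0.0000] = 0.0000; exercise value = 0.0000 ≤ continuation, so V_u = 0.0000
Node d (S = 52): continuation = e^(−0.02)·[0.4004·0.0000 + 0.5996·13.4000] = 7.8760; exercise value = 3.0000 ≤ continuation, so V_d = 7.8760
Node 0 (S = 65): continuation = e^(−0.02)·[0.4004·0.0000 + 0.5996·7.8760] = 4.6292; exercise value = 0.0000 ≤ continuation, so V_0 = 4.6292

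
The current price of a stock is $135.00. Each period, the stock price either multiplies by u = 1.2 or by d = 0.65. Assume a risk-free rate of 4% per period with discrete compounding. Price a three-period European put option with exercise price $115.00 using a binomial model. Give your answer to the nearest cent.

Risk-neutral probability p = (1 + 0.04 − 0.65)/(1.2 − 0.65) = 0.3900/0.5500 = 0.7091
Terminal stock prices: S_uuu = 233.3, S_uud = 126.4, S_udd = 68.45, S_ddd = 37.07
Terminal payoffs (K − S): max(-118.3, 0) = 0, max(-11.36, 0) = 0, max(46.55, 0) = 46.55, max(77.93, 0) = 77.93
Node uu (S = 194.4): V_uu = 1/1.04·[0.7091·0.0000 + 0.2909·0.0000] = 0.0000
Node ud (S = 105.3): V_ud = 1/1.04·[0.7091·0.0000 + 0.2909·46.5550] = 13.0224
Node dd (S = 57.04): V_dd = 1/1.04·[0.7091·46.5550 + 0.2909·77.9256] = 53.5394
Node u (S = 162): V_u = 1/1.04·[0.7091·0.0000 + 0.2909·13.0224] = 3.6426
Node d (S = 87.75): V_d = 1/1.04·[0.7091·13.0224 + 0.2909·53.5394] = 23.8550
Node 0 (S = 135): V_0 = 1/1.04·[0.7091·3.6426 + 0.2909·23.8550] = 9.1563

$9.16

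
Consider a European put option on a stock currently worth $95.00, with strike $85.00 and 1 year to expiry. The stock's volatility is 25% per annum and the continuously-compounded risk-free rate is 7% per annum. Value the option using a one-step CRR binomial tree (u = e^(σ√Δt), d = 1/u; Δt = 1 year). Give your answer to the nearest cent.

CRR parameters: u = e^(σ√Δt) = e^(0.25·√1) = 1.2840, d = 1/u = 0.7788
Per-period rate: rΔt = 0.07·1 = 0.07, so R = e^0.07 = 1.0725
Risk-neutral probability p = (e^0.07 − 0.7788)/(1.2840 − 0.7788) = 0.2937/0.5052 = 0.5813
Terminal stock prices: S_u = 122, S_d = 73.99
Terminal payoffs (K − S): max(-36.98, 0) = 0, max(11.01, 0) = 11.01
Node 0 (S = 95): V_0 = e^(−0.07)·[0.5813·0.0000 + 0.4187·11.0139] = 4.2993

$4.30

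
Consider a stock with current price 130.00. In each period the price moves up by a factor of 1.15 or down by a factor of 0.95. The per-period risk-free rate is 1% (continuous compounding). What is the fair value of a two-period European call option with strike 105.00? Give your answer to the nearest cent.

27.08

Risk-neutral probability p = (e^0.01 − 0.95)/(1.15 − 0.95) = 0.0601/0.2000 = 0.3003
Terminal stock prices: S_uu = 171.9, S_ud = 142, S_dd = 117.3
Terminal payoffs (S − K): max(66.92, 0) = 66.92, max(37.03, 0) = 37.03, max(12.33, 0) = 12.33
Node u (S = 149.5): V_u = e^(−0.01)·[0.3003·66.9250 + 0.6997·37.0250] = 45.5448
Node d (S = 123.5): V_d = e^(−0.01)·[0.3003·37.0250 + 0.6997·12.3250] = 19.5448
Node 0 (S = 130): V_0 = e^(−0.01)·[0.3003·45.5448 + 0.6997·19.5448] = 27.0791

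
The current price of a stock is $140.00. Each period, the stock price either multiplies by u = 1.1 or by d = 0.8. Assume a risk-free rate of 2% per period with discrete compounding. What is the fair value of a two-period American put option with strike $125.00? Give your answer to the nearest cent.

$3.74

Risk-neutral probability p = (1 + 0.02 − 0.8)/(1.1 − 0.8) = 0.2200/0.3000 = 0.7333
Terminal stock prices: S_uu = 169.4, S_ud = 123.2, S_dd = 89.6
Terminal payoffs (K − S): max(-44.4, 0) = 0, max(1.8, 0) = 1.8, max(35.4, 0) = 35.4
Node u (S = 154): continuation = 1/1.02·[0.7333·0.0000 + 0.2667·1.8000] = 0.4706; exercise value = 0.0000 ≤ continuation, so V_u = 0.4706
Node d (S = 112): continuation = 1/1.02·[0.7333·1.8000 + 0.2667·35.4000] = 10.5490; exercise value = 13.0000 > continuation, so V_d = 13.0000 (exercise)
Node 0 (S = 140): continuation = 1/1.02·[0.7333·0.4706 + 0.2667·13.0000] = 3.7370; exercise value = 0.0000 ≤ continuation, so V_0 = 3.7370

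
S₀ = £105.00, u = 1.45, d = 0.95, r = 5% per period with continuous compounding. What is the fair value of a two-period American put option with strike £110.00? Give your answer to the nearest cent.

Risk-neutral probability p = (e^0.05 − 0.95)/(1.45 − 0.95) = 0.1013/0.5000 = 0.2025
Terminal stock prices: S_uu = 220.8, S_ud = 144.6, S_dd = 94.76
Terminal payoffs (K − S): max(-110.8, 0) = 0, max(-34.64, 0) = 0, max(15.24, 0) = 15.24
Node u (S = 152.2): continuation = e^(−0.05)·[0.2025·0.0000 + 0.7975·0.0000] = 0.0000; exercise value = 0.0000 ≤ continuation, so V_u = 0.0000
Node d (S = 99.75): continuation = e^(−0.05)·[0.2025·0.0000 + 0.7975·15.2375] = 11.5586; exercise value = 10.2500 ≤ continuation, so V_d = 11.5586
Node 0 (S = 105): continuation = e^(−0.05)·[0.2025·0.0000 + 0.7975·11.5586] = 8.7680; exercise value = 5.0000 ≤ continuation, so V_0 = 8.7680

£8.77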